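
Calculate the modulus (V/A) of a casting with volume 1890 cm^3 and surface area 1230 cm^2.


Formula: Casting Modulus M = V / A
M = 1890 cm^3 / 1230 cm^2 = 1.5366 cm


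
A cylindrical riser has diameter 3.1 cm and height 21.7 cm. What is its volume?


Formula: V = pi * (D/2)^2 * H  (cylinder volume)
Radius = D/2 = 3.1/2 = 1.55 cm
V = pi * 1.55^2 * 21.7 = 163.7846 cm^3


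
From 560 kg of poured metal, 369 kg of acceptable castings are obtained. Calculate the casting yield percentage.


Formula: Casting Yield = (W_good / W_total) * 100
Yield = (369 kg / 560 kg) * 100 = 65.8929%

65.8929%


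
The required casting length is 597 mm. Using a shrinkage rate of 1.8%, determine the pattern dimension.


Formula: L_pattern = L_casting * (1 + shrinkage_rate/100)
Shrinkage factor = 1 + 1.8/100 = 1.018
L_pattern = 597 mm * 1.018 = 607.7460 mm


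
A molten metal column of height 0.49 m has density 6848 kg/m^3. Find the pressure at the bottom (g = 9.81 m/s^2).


Formula: P = rho * g * h
rho * g = 6848 * 9.81 = 67178.88 N/m^3
P = 67178.88 * 0.49 = 32917.6512 Pa


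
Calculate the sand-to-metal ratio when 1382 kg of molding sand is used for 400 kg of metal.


Formula: Sand-to-Metal Ratio = W_sand / W_metal
Ratio = 1382 kg / 400 kg = 3.4550

3.4550


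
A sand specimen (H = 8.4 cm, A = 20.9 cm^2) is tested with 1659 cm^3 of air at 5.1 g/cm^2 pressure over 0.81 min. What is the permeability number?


Formula: Permeability Number P = (V * H) / (p * A * t)
Numerator: V * H = 1659 * 8.4 = 13935.6
Denominator: p * A * t = 5.1 * 20.9 * 0.81 = 86.3379
P = 13935.6 / 86.3379 = 161.4077

161.4077


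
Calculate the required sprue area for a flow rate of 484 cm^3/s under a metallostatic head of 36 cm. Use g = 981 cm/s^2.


Formula: v = sqrt(2*g*h), A = Q/v
Velocity: v = sqrt(2 * 981 * 36) = sqrt(70632) = 265.7668 cm/s
Sprue area: A = Q / v = 484 / 265.7668 = 1.8211 cm^2

1.8211 cm^2


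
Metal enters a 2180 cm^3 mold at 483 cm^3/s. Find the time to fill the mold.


Formula: t_fill = V_mold / Q_flow
t = 2180 cm^3 / 483 cm^3/s = 4.5135 s


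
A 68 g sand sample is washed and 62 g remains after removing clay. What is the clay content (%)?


Formula: Clay% = (W_total - W_washed) / W_total * 100
Clay mass = 68 - 62 = 6 g
Clay% = 6 / 68 * 100 = 8.8235%

8.8235%


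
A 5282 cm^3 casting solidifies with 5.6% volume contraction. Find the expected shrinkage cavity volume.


Formula: V_shrink = V_casting * shrinkage_pct / 100
V_shrink = 5282 cm^3 * 5.6 / 100 = 295.7920 cm^3

Final answer: 295.7920 cm^3


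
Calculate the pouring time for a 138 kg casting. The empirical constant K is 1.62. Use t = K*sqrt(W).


Formula: t = K * sqrt(W)
sqrt(W) = sqrt(138) = 11.74734
t = 1.62 * 11.74734 = 19.0307 s

19.0307 s


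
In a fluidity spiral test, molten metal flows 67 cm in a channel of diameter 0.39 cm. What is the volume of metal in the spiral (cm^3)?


Formula: V = pi * (d/2)^2 * L  (cylinder volume)
Radius = 0.39/2 = 0.195 cm
V = pi * 0.195^2 * 67 = 8.0038 cm^3


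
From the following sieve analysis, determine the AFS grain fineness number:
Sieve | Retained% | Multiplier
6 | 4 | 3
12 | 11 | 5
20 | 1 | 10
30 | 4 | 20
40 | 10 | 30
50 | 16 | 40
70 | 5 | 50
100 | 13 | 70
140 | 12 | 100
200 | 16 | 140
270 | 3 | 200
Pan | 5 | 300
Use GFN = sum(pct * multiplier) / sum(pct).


Formula: GFN = sum(pct * multiplier) / sum(pct)
sum(pct * multiplier) = 7797
sum(pct) = 100
GFN = 7797 / 100 = 77.97

77.97


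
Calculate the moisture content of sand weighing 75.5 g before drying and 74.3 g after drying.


Formula: MC = (W_wet - W_dry) / W_wet * 100
Water mass = 75.5 - 74.3 = 1.2 g
MC = 1.2 / 75.5 * 100 = 1.5894%

1.5894%


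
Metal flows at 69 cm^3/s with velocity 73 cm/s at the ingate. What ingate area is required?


Formula: A_ingate = Q / v  (continuity equation)
A = 69 cm^3/s / 73 cm/s = 0.9452 cm^2

0.9452 cm^2


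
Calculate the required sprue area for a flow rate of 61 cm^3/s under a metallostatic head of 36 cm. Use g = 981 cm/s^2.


Formula: v = sqrt(2*g*h), A = Q/v
Velocity: v = sqrt(2 * 981 * 36) = sqrt(70632) = 265.7668 cm/s
Sprue area: A = Q / v = 61 / 265.7668 = 0.2295 cm^2

Answer: 0.2295 cm^2


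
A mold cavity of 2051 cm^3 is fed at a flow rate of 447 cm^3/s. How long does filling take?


Formula: t_fill = V_mold / Q_flow
t = 2051 cm^3 / 447 cm^3/s = 4.5884 s


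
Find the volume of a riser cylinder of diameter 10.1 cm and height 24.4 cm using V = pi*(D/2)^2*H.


Formula: V = pi * (D/2)^2 * H  (cylinder volume)
Radius = D/2 = 10.1/2 = 5.05 cm
V = pi * 5.05^2 * 24.4 = 1954.8906 cm^3

Final answer: 1954.8906 cm^3


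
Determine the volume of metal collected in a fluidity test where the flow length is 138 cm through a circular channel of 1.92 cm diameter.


Formula: V = pi * (d/2)^2 * L  (cylinder volume)
Radius = 1.92/2 = 0.96 cm
V = pi * 0.96^2 * 138 = 399.5503 cm^3


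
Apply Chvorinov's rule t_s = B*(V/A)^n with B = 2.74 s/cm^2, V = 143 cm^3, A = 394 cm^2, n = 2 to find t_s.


Formula: t_s = B * (V/A)^n  (Chvorinov's rule, n=2)
Modulus M = V/A = 143/394 = 0.362944 cm
M^2 = 0.362944^2 = 0.131728 cm^2
t_s = 2.74 * 0.131728 = 0.3609 s

Answer: 0.3609 s


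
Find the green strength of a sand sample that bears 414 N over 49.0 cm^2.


Formula: Compressive Strength = Force / Area
Strength = 414 N / 49.0 cm^2 = 8.4490 N/cm^2

Final answer: 8.4490 N/cm^2


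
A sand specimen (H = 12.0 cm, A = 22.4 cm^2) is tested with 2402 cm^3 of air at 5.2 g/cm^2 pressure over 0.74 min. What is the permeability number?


Formula: Permeability Number P = (V * H) / (p * A * t)
Numerator: V * H = 2402 * 12.0 = 28824.0
Denominator: p * A * t = 5.2 * 22.4 * 0.74 = 86.1952
P = 28824.0 / 86.1952 = 334.4038

Answer: 334.4038


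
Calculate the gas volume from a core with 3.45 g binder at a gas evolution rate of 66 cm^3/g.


Formula: V_gas = W_binder * gas_evolution_rate
V = 3.45 g * 66 cm^3/g = 227.7000 cm^3


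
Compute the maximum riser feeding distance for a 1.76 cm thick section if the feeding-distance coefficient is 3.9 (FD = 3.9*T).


Formula: FD = 3.9 * T  (riser feeding-distance rule)
FD = 3.9 * 1.76 cm = 6.8640 cm

Answer: 6.8640 cm


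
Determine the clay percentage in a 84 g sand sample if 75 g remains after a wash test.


Formula: Clay% = (W_total - W_washed) / W_total * 100
Clay mass = 84 - 75 = 9 g
Clay% = 9 / 84 * 100 = 10.7143%

10.7143%


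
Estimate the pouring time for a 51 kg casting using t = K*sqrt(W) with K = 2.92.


Formula: t = K * sqrt(W)
sqrt(W) = sqrt(51) = 7.14143
t = 2.92 * 7.14143 = 20.8530 s

20.8530 s


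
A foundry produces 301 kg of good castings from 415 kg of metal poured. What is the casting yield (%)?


Formula: Casting Yield = (W_good / W_total) * 100
Yield = (301 kg / 415 kg) * 100 = 72.5301%


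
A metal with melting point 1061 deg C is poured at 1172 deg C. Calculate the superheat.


Formula: Superheat = T_pour - T_melt
Superheat = 1172 - 1061 = 111 deg C

Final answer: 111 deg C


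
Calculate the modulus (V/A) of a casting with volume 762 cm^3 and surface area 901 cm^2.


Formula: Casting Modulus M = V / A
M = 762 cm^3 / 901 cm^2 = 0.8457 cm

Answer: 0.8457 cm


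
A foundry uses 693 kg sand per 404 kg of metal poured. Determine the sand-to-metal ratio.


Formula: Sand-to-Metal Ratio = W_sand / W_metal
Ratio = 693 kg / 404 kg = 1.7153

Final answer: 1.7153


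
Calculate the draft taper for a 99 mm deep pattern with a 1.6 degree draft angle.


Formula: taper = depth * tan(draft_angle)
tan(1.6 deg) = 0.0279325
taper = 99 mm * 0.0279325 = 2.7653 mm


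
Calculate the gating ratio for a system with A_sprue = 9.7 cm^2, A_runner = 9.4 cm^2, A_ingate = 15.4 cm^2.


Sprue:Runner:Ingate = 1 : 9.4/9.7 : 15.4/9.7 = 1:0.97:1.59

Final answer: 1:0.97:1.59


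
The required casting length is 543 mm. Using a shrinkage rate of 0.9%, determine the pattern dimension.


Formula: L_pattern = L_casting * (1 + shrinkage_rate/100)
Shrinkage factor = 1 + 0.9/100 = 1.009
L_pattern = 543 mm * 1.009 = 547.8870 mm

547.8870 mm


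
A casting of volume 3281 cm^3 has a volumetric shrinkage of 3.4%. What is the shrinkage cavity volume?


Formula: V_shrink = V_casting * shrinkage_pct / 100
V_shrink = 3281 cm^3 * 3.4 / 100 = 111.5540 cm^3

111.5540 cm^3


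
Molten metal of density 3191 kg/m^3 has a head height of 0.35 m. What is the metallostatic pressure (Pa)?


Formula: P = rho * g * h
rho * g = 3191 * 9.81 = 31303.71 N/m^3
P = 31303.71 * 0.35 = 10956.2985 Pa

Answer: 10956.2985 Pa


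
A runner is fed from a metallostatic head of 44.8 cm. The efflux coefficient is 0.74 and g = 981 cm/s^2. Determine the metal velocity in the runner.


Formula: v = Cd * sqrt(2 * g * h)  (Torricelli with discharge coefficient)
2*g*h = 2 * 981 * 44.8 = 87897.6 cm^2/s^2
sqrt(87897.6) = 296.47529 cm/s
v = 0.74 * 296.47529 = 219.3917 cm/s

219.3917 cm/s


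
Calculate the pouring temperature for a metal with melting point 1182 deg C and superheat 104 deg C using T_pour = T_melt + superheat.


Formula: T_pour = T_melt + Superheat
T_pour = 1182 + 104 = 1286 deg C

Final answer: 1286 deg C


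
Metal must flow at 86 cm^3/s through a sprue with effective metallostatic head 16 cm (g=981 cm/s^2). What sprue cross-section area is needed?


Formula: v = sqrt(2*g*h), A = Q/v
Velocity: v = sqrt(2 * 981 * 16) = sqrt(31392) = 177.1779 cm/s
Sprue area: A = Q / v = 86 / 177.1779 = 0.4854 cm^2

Final answer: 0.4854 cm^2


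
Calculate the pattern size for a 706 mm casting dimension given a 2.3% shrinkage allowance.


Formula: L_pattern = L_casting * (1 + shrinkage_rate/100)
Shrinkage factor = 1 + 2.3/100 = 1.023
L_pattern = 706 mm * 1.023 = 722.2380 mm

722.2380 mm


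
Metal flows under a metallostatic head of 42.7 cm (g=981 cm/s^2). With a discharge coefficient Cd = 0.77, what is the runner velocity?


Formula: v = Cd * sqrt(2 * g * h)  (Torricelli with discharge coefficient)
2*g*h = 2 * 981 * 42.7 = 83777.4 cm^2/s^2
sqrt(83777.4) = 289.44326 cm/s
v = 0.77 * 289.44326 = 222.8713 cm/s


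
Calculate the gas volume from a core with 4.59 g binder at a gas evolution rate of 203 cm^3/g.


Formula: V_gas = W_binder * gas_evolution_rate
V = 4.59 g * 203 cm^3/g = 931.7700 cm^3

931.7700 cm^3


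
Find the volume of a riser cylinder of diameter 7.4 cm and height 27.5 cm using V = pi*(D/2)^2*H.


Formula: V = pi * (D/2)^2 * H  (cylinder volume)
Radius = D/2 = 7.4/2 = 3.7 cm
V = pi * 3.7^2 * 27.5 = 1182.7311 cm^3

1182.7311 cm^3


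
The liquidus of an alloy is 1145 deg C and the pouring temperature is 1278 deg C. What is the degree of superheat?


Formula: Superheat = T_pour - T_melt
Superheat = 1278 - 1145 = 133 deg C

Final answer: 133 deg C


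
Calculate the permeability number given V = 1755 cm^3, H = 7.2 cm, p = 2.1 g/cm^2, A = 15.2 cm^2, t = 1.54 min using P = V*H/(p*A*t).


Formula: Permeability Number P = (V * H) / (p * A * t)
Numerator: V * H = 1755 * 7.2 = 12636.0
Denominator: p * A * t = 2.1 * 15.2 * 1.54 = 49.1568
P = 12636.0 / 49.1568 = 257.0550

Answer: 257.0550


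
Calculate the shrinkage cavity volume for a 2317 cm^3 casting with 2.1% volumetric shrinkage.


Formula: V_shrink = V_casting * shrinkage_pct / 100
V_shrink = 2317 cm^3 * 2.1 / 100 = 48.6570 cm^3

48.6570 cm^3


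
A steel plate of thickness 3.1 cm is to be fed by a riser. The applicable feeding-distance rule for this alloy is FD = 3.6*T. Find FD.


Formula: FD = 3.6 * T  (riser feeding-distance rule)
FD = 3.6 * 3.1 cm = 11.1600 cm

11.1600 cm


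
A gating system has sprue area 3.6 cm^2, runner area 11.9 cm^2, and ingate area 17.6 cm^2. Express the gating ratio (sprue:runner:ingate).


Sprue:Runner:Ingate = 1 : 11.9/3.6 : 17.6/3.6 = 1:3.31:4.89

Answer: 1:3.31:4.89


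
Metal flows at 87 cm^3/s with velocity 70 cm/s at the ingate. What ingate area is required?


Formula: A_ingate = Q / v  (continuity equation)
A = 87 cm^3/s / 70 cm/s = 1.2429 cm^2

1.2429 cm^2


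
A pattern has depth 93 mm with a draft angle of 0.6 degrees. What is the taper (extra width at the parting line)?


Formula: taper = depth * tan(draft_angle)
tan(0.6 deg) = 0.0104724
taper = 93 mm * 0.0104724 = 0.9739 mm


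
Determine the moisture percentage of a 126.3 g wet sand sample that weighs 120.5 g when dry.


Formula: MC = (W_wet - W_dry) / W_wet * 100
Water mass = 126.3 - 120.5 = 5.8 g
MC = 5.8 / 126.3 * 100 = 4.5922%

4.5922%


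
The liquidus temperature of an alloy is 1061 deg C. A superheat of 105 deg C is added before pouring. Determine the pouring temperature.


Formula: T_pour = T_melt + Superheat
T_pour = 1061 + 105 = 1166 deg C

Answer: 1166 deg C


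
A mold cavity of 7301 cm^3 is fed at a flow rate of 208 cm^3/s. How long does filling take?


Formula: t_fill = V_mold / Q_flow
t = 7301 cm^3 / 208 cm^3/s = 35.1010 s


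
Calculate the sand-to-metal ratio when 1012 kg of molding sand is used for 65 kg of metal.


Formula: Sand-to-Metal Ratio = W_sand / W_metal
Ratio = 1012 kg / 65 kg = 15.5692

Final answer: 15.5692


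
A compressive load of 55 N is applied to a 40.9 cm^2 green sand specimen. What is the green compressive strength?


Formula: Compressive Strength = Force / Area
Strength = 55 N / 40.9 cm^2 = 1.3447 N/cm^2

1.3447 N/cm^2


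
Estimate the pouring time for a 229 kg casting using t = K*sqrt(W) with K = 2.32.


Formula: t = K * sqrt(W)
sqrt(W) = sqrt(229) = 15.13275
t = 2.32 * 15.13275 = 35.1080 s

Final answer: 35.1080 s


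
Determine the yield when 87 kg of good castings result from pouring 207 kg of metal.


Formula: Casting Yield = (W_good / W_total) * 100
Yield = (87 kg / 207 kg) * 100 = 42.0290%

Final answer: 42.0290%


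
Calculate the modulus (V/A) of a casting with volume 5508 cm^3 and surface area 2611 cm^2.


Formula: Casting Modulus M = V / A
M = 5508 cm^3 / 2611 cm^2 = 2.1095 cm

2.1095 cm


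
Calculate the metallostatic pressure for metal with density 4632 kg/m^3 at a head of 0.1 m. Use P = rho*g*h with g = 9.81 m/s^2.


Formula: P = rho * g * h
rho * g = 4632 * 9.81 = 45439.92 N/m^3
P = 45439.92 * 0.1 = 4543.9920 Pa


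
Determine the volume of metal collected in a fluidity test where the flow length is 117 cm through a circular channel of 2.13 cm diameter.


Formula: V = pi * (d/2)^2 * L  (cylinder volume)
Radius = 2.13/2 = 1.065 cm
V = pi * 1.065^2 * 117 = 416.9029 cm^3

Final answer: 416.9029 cm^3


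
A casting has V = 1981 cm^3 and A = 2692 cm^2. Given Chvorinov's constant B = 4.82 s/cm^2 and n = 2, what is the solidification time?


Formula: t_s = B * (V/A)^n  (Chvorinov's rule, n=2)
Modulus M = V/A = 1981/2692 = 0.735884 cm
M^2 = 0.735884^2 = 0.541525 cm^2
t_s = 4.82 * 0.541525 = 2.6102 s

Answer: 2.6102 s


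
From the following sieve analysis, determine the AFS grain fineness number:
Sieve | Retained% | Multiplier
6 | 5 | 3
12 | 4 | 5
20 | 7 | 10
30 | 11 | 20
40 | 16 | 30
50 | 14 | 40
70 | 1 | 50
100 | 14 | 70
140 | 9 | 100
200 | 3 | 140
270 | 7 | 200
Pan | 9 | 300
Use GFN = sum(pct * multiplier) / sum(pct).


Formula: GFN = sum(pct * multiplier) / sum(pct)
sum(pct * multiplier) = 7815
sum(pct) = 100
GFN = 7815 / 100 = 78.15

Answer: 78.15


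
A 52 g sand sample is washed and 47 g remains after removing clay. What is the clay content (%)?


Formula: Clay% = (W_total - W_washed) / W_total * 100
Clay mass = 52 - 47 = 5 g
Clay% = 5 / 52 * 100 = 9.6154%

9.6154%


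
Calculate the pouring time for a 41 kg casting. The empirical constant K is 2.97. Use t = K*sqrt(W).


Formula: t = K * sqrt(W)
sqrt(W) = sqrt(41) = 6.40312
t = 2.97 * 6.40312 = 19.0173 s


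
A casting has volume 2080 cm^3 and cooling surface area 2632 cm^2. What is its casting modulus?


Formula: Casting Modulus M = V / A
M = 2080 cm^3 / 2632 cm^2 = 0.7903 cm

0.7903 cm


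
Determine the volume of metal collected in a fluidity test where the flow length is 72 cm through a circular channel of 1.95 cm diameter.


Formula: V = pi * (d/2)^2 * L  (cylinder volume)
Radius = 1.95/2 = 0.975 cm
V = pi * 0.975^2 * 72 = 215.0263 cm^3


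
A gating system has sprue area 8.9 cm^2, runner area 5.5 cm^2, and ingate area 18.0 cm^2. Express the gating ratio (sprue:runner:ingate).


Sprue:Runner:Ingate = 1 : 5.5/8.9 : 18.0/8.9 = 1:0.62:2.02

Final answer: 1:0.62:2.02


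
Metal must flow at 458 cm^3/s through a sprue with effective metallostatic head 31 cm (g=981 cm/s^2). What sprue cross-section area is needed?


Formula: v = sqrt(2*g*h), A = Q/v
Velocity: v = sqrt(2 * 981 * 31) = sqrt(60822) = 246.6212 cm/s
Sprue area: A = Q / v = 458 / 246.6212 = 1.8571 cm^2

1.8571 cm^2


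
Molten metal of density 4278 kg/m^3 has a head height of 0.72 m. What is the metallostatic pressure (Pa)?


Formula: P = rho * g * h
rho * g = 4278 * 9.81 = 41967.18 N/m^3
P = 41967.18 * 0.72 = 30216.3696 Pa


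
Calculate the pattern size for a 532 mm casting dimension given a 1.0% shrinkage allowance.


Formula: L_pattern = L_casting * (1 + shrinkage_rate/100)
Shrinkage factor = 1 + 1.0/100 = 1.01
L_pattern = 532 mm * 1.01 = 537.3200 mm


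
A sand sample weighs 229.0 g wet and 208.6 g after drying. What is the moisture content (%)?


Formula: MC = (W_wet - W_dry) / W_wet * 100
Water mass = 229.0 - 208.6 = 20.4 g
MC = 20.4 / 229.0 * 100 = 8.9083%

8.9083%


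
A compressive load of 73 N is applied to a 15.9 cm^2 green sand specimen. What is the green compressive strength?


Formula: Compressive Strength = Force / Area
Strength = 73 N / 15.9 cm^2 = 4.5912 N/cm^2

4.5912 N/cm^2


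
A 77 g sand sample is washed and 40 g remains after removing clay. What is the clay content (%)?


Formula: Clay% = (W_total - W_washed) / W_total * 100
Clay mass = 77 - 40 = 37 g
Clay% = 37 / 77 * 100 = 48.0519%

Answer: 48.0519%


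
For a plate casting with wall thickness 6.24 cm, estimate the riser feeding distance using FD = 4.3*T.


Formula: FD = 4.3 * T  (riser feeding-distance rule)
FD = 4.3 * 6.24 cm = 26.8320 cm

26.8320 cm


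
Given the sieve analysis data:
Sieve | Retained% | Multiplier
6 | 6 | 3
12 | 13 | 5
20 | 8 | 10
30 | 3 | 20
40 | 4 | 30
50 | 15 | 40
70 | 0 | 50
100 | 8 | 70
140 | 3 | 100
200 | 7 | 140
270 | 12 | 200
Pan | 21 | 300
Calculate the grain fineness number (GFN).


Formula: GFN = sum(pct * multiplier) / sum(pct)
sum(pct * multiplier) = 11483
sum(pct) = 100
GFN = 11483 / 100 = 114.83

114.83


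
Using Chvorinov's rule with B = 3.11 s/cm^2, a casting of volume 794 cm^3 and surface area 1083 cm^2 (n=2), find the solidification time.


Formula: t_s = B * (V/A)^n  (Chvorinov's rule, n=2)
Modulus M = V/A = 794/1083 = 0.733149 cm
M^2 = 0.733149^2 = 0.537507 cm^2
t_s = 3.11 * 0.537507 = 1.6716 s

Answer: 1.6716 s


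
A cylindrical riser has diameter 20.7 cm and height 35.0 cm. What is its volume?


Formula: V = pi * (D/2)^2 * H  (cylinder volume)
Radius = D/2 = 20.7/2 = 10.35 cm
V = pi * 10.35^2 * 35.0 = 11778.7341 cm^3

11778.7341 cm^3


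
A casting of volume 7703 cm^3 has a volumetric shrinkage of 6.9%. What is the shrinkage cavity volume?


Formula: V_shrink = V_casting * shrinkage_pct / 100
V_shrink = 7703 cm^3 * 6.9 / 100 = 531.5070 cm^3

Final answer: 531.5070 cm^3


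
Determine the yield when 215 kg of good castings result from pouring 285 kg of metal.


Formula: Casting Yield = (W_good / W_total) * 100
Yield = (215 kg / 285 kg) * 100 = 75.4386%

75.4386%


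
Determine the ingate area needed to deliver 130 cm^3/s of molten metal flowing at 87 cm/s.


Formula: A_ingate = Q / v  (continuity equation)
A = 130 cm^3/s / 87 cm/s = 1.4943 cm^2


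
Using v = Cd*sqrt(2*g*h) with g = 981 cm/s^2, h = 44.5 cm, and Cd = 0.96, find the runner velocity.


Formula: v = Cd * sqrt(2 * g * h)  (Torricelli with discharge coefficient)
2*g*h = 2 * 981 * 44.5 = 87309.0 cm^2/s^2
sqrt(87309.0) = 295.48096 cm/s
v = 0.96 * 295.48096 = 283.6617 cm/s

283.6617 cm/s


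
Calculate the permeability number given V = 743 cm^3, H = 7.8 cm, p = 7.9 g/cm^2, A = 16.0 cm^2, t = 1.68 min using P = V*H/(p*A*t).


Formula: Permeability Number P = (V * H) / (p * A * t)
Numerator: V * H = 743 * 7.8 = 5795.4
Denominator: p * A * t = 7.9 * 16.0 * 1.68 = 212.352
P = 5795.4 / 212.352 = 27.2915

Final answer: 27.2915


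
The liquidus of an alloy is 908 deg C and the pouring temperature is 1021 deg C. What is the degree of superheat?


Formula: Superheat = T_pour - T_melt
Superheat = 1021 - 908 = 113 deg C

Answer: 113 deg C


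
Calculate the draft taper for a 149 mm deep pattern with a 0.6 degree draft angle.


Formula: taper = depth * tan(draft_angle)
tan(0.6 deg) = 0.0104724
taper = 149 mm * 0.0104724 = 1.5604 mm


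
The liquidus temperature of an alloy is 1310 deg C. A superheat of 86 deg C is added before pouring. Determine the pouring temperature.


Formula: T_pour = T_melt + Superheat
T_pour = 1310 + 86 = 1396 deg C

Answer: 1396 deg C


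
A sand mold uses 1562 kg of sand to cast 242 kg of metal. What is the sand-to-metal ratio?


Formula: Sand-to-Metal Ratio = W_sand / W_metal
Ratio = 1562 kg / 242 kg = 6.4545


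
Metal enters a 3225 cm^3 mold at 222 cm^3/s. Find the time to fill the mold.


Formula: t_fill = V_mold / Q_flow
t = 3225 cm^3 / 222 cm^3/s = 14.5270 s


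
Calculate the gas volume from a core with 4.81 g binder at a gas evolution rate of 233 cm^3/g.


Formula: V_gas = W_binder * gas_evolution_rate
V = 4.81 g * 233 cm^3/g = 1120.7300 cm^3

Answer: 1120.7300 cm^3


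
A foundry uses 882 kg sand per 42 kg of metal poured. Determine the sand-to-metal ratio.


Formula: Sand-to-Metal Ratio = W_sand / W_metal
Ratio = 882 kg / 42 kg = 21.0000

Answer: 21.0000


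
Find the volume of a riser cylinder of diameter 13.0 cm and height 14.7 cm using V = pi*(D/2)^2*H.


Formula: V = pi * (D/2)^2 * H  (cylinder volume)
Radius = D/2 = 13.0/2 = 6.5 cm
V = pi * 6.5^2 * 14.7 = 1951.1647 cm^3

1951.1647 cm^3


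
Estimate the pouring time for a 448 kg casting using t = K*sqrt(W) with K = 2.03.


Formula: t = K * sqrt(W)
sqrt(W) = sqrt(448) = 21.16601
t = 2.03 * 21.16601 = 42.9670 s

Answer: 42.9670 s


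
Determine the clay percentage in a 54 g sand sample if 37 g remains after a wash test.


Formula: Clay% = (W_total - W_washed) / W_total * 100
Clay mass = 54 - 37 = 17 g
Clay% = 17 / 54 * 100 = 31.4815%

Answer: 31.4815%


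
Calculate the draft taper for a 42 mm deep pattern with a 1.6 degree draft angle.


Formula: taper = depth * tan(draft_angle)
tan(1.6 deg) = 0.0279325
taper = 42 mm * 0.0279325 = 1.1732 mm


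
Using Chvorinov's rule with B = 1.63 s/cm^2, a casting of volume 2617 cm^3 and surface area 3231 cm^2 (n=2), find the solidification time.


Formula: t_s = B * (V/A)^n  (Chvorinov's rule, n=2)
Modulus M = V/A = 2617/3231 = 0.809966 cm
M^2 = 0.809966^2 = 0.656045 cm^2
t_s = 1.63 * 0.656045 = 1.0694 s

Answer: 1.0694 s


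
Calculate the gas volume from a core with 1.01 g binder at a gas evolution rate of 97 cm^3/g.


Formula: V_gas = W_binder * gas_evolution_rate
V = 1.01 g * 97 cm^3/g = 97.9700 cm^3

Answer: 97.9700 cm^3


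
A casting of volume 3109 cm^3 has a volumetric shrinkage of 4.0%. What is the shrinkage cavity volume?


Formula: V_shrink = V_casting * shrinkage_pct / 100
V_shrink = 3109 cm^3 * 4.0 / 100 = 124.3600 cm^3


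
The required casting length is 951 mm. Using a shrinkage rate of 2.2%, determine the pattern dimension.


Formula: L_pattern = L_casting * (1 + shrinkage_rate/100)
Shrinkage factor = 1 + 2.2/100 = 1.022
L_pattern = 951 mm * 1.022 = 971.9220 mm

Final answer: 971.9220 mm


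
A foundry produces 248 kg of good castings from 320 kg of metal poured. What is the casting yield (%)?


Formula: Casting Yield = (W_good / W_total) * 100
Yield = (248 kg / 320 kg) * 100 = 77.5000%

77.5000%


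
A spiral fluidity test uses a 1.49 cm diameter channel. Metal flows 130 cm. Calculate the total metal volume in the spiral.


Formula: V = pi * (d/2)^2 * L  (cylinder volume)
Radius = 1.49/2 = 0.745 cm
V = pi * 0.745^2 * 130 = 226.6761 cm^3

Answer: 226.6761 cm^3


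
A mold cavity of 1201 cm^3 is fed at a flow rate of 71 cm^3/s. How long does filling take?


Formula: t_fill = V_mold / Q_flow
t = 1201 cm^3 / 71 cm^3/s = 16.9155 s

Answer: 16.9155 s


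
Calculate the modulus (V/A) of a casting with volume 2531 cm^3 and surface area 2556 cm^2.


Formula: Casting Modulus M = V / A
M = 2531 cm^3 / 2556 cm^2 = 0.9902 cm

Answer: 0.9902 cm


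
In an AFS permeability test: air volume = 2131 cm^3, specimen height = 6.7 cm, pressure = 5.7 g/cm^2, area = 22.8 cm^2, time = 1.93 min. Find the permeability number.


Formula: Permeability Number P = (V * H) / (p * A * t)
Numerator: V * H = 2131 * 6.7 = 14277.7
Denominator: p * A * t = 5.7 * 22.8 * 1.93 = 250.8228
P = 14277.7 / 250.8228 = 56.9235

Answer: 56.9235


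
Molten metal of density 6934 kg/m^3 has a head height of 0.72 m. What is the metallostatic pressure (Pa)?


Formula: P = rho * g * h
rho * g = 6934 * 9.81 = 68022.54 N/m^3
P = 68022.54 * 0.72 = 48976.2288 Pa

Answer: 48976.2288 Pa


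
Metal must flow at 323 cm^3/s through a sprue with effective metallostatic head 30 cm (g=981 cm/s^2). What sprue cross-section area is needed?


Formula: v = sqrt(2*g*h), A = Q/v
Velocity: v = sqrt(2 * 981 * 30) = sqrt(58860) = 242.6108 cm/s
Sprue area: A = Q / v = 323 / 242.6108 = 1.3314 cm^2

Answer: 1.3314 cm^2


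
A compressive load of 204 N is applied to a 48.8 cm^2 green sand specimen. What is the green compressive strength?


Formula: Compressive Strength = Force / Area
Strength = 204 N / 48.8 cm^2 = 4.1803 N/cm^2


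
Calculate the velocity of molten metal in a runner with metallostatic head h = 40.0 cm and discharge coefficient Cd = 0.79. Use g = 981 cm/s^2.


Formula: v = Cd * sqrt(2 * g * h)  (Torricelli with discharge coefficient)
2*g*h = 2 * 981 * 40.0 = 78480.0 cm^2/s^2
sqrt(78480.0) = 280.14282 cm/s
v = 0.79 * 280.14282 = 221.3128 cm/s

221.3128 cm/s


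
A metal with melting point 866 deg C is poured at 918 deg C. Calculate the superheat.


Formula: Superheat = T_pour - T_melt
Superheat = 918 - 866 = 52 deg C

Answer: 52 deg C


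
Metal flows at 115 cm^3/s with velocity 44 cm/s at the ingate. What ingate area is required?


Formula: A_ingate = Q / v  (continuity equation)
A = 115 cm^3/s / 44 cm/s = 2.6136 cm^2


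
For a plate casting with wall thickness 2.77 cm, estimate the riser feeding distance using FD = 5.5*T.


Formula: FD = 5.5 * T  (riser feeding-distance rule)
FD = 5.5 * 2.77 cm = 15.2350 cm


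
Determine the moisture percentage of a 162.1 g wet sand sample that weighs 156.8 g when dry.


Formula: MC = (W_wet - W_dry) / W_wet * 100
Water mass = 162.1 - 156.8 = 5.3 g
MC = 5.3 / 162.1 * 100 = 3.2696%

Final answer: 3.2696%


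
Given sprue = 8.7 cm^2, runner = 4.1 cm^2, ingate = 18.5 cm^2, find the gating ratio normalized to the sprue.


Sprue:Runner:Ingate = 1 : 4.1/8.7 : 18.5/8.7 = 1:0.47:2.13

Final answer: 1:0.47:2.13


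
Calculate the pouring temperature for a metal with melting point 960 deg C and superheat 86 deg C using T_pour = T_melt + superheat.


Formula: T_pour = T_melt + Superheat
T_pour = 960 + 86 = 1046 deg C

Answer: 1046 deg C


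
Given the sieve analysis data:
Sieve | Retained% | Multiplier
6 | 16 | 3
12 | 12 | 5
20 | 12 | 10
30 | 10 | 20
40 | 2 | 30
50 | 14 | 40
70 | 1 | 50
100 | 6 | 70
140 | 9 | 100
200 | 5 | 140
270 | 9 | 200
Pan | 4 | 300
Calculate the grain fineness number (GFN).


Formula: GFN = sum(pct * multiplier) / sum(pct)
sum(pct * multiplier) = 6118
sum(pct) = 100
GFN = 6118 / 100 = 61.18

Final answer: 61.18


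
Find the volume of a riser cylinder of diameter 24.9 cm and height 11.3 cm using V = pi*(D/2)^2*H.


Formula: V = pi * (D/2)^2 * H  (cylinder volume)
Radius = D/2 = 24.9/2 = 12.45 cm
V = pi * 12.45^2 * 11.3 = 5502.5883 cm^3

Answer: 5502.5883 cm^3


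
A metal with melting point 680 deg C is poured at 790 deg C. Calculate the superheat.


Formula: Superheat = T_pour - T_melt
Superheat = 790 - 680 = 110 deg C

Answer: 110 deg C


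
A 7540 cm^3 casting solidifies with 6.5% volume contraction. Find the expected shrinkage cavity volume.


Formula: V_shrink = V_casting * shrinkage_pct / 100
V_shrink = 7540 cm^3 * 6.5 / 100 = 490.1000 cm^3

Final answer: 490.1000 cm^3


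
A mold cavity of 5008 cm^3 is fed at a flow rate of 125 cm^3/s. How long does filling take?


Formula: t_fill = V_mold / Q_flow
t = 5008 cm^3 / 125 cm^3/s = 40.0640 s

Final answer: 40.0640 s


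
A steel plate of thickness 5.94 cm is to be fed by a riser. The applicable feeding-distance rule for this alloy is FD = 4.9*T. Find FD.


Formula: FD = 4.9 * T  (riser feeding-distance rule)
FD = 4.9 * 5.94 cm = 29.1060 cm

Final answer: 29.1060 cm


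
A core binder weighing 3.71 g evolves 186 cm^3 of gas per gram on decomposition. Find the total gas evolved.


Formula: V_gas = W_binder * gas_evolution_rate
V = 3.71 g * 186 cm^3/g = 690.0600 cm^3

Final answer: 690.0600 cm^3


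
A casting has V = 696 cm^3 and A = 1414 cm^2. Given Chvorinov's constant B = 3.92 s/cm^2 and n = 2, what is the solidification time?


Formula: t_s = B * (V/A)^n  (Chvorinov's rule, n=2)
Modulus M = V/A = 696/1414 = 0.492221 cm
M^2 = 0.492221^2 = 0.242282 cm^2
t_s = 3.92 * 0.242282 = 0.9497 s


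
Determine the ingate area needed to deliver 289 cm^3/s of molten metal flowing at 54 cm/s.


Formula: A_ingate = Q / v  (continuity equation)
A = 289 cm^3/s / 54 cm/s = 5.3519 cm^2

5.3519 cm^2


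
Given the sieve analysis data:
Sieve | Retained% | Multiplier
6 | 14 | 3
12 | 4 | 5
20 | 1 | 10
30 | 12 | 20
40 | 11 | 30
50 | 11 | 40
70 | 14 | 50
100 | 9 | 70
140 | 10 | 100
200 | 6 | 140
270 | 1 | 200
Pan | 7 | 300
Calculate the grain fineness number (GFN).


Formula: GFN = sum(pct * multiplier) / sum(pct)
sum(pct * multiplier) = 6552
sum(pct) = 100
GFN = 6552 / 100 = 65.52


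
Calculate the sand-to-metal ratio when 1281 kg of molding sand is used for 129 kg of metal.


Formula: Sand-to-Metal Ratio = W_sand / W_metal
Ratio = 1281 kg / 129 kg = 9.9302

9.9302


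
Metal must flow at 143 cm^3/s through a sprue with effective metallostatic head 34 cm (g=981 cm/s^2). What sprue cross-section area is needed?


Formula: v = sqrt(2*g*h), A = Q/v
Velocity: v = sqrt(2 * 981 * 34) = sqrt(66708) = 258.2789 cm/s
Sprue area: A = Q / v = 143 / 258.2789 = 0.5537 cm^2

0.5537 cm^2


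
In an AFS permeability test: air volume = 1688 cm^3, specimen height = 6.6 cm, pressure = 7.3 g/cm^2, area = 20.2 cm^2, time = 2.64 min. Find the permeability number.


Formula: Permeability Number P = (V * H) / (p * A * t)
Numerator: V * H = 1688 * 6.6 = 11140.8
Denominator: p * A * t = 7.3 * 20.2 * 2.64 = 389.2944
P = 11140.8 / 389.2944 = 28.6179

Answer: 28.6179


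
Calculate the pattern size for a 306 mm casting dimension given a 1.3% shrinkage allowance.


Formula: L_pattern = L_casting * (1 + shrinkage_rate/100)
Shrinkage factor = 1 + 1.3/100 = 1.013
L_pattern = 306 mm * 1.013 = 309.9780 mm

Answer: 309.9780 mm


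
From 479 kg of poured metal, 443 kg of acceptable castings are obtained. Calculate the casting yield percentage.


Formula: Casting Yield = (W_good / W_total) * 100
Yield = (443 kg / 479 kg) * 100 = 92.4843%

Answer: 92.4843%


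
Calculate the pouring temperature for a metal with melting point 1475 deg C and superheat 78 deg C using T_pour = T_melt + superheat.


Formula: T_pour = T_melt + Superheat
T_pour = 1475 + 78 = 1553 deg C


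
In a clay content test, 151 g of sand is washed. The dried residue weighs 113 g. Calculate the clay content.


Formula: Clay% = (W_total - W_washed) / W_total * 100
Clay mass = 151 - 113 = 38 g
Clay% = 38 / 151 * 100 = 25.1656%

Final answer: 25.1656%


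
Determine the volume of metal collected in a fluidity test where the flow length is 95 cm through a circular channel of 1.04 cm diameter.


Formula: V = pi * (d/2)^2 * L  (cylinder volume)
Radius = 1.04/2 = 0.52 cm
V = pi * 0.52^2 * 95 = 80.7012 cm^3

80.7012 cm^3


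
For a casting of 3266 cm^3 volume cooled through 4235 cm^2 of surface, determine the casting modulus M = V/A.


Formula: Casting Modulus M = V / A
M = 3266 cm^3 / 4235 cm^2 = 0.7712 cm

Answer: 0.7712 cm


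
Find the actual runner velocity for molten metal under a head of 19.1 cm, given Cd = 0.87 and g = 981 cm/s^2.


Formula: v = Cd * sqrt(2 * g * h)  (Torricelli with discharge coefficient)
2*g*h = 2 * 981 * 19.1 = 37474.2 cm^2/s^2
sqrt(37474.2) = 193.58254 cm/s
v = 0.87 * 193.58254 = 168.4168 cm/s

Answer: 168.4168 cm/s


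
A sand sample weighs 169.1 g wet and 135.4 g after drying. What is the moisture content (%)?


Formula: MC = (W_wet - W_dry) / W_wet * 100
Water mass = 169.1 - 135.4 = 33.7 g
MC = 33.7 / 169.1 * 100 = 19.9290%

Answer: 19.9290%


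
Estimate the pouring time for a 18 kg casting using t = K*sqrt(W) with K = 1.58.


Formula: t = K * sqrt(W)
sqrt(W) = sqrt(18) = 4.24264
t = 1.58 * 4.24264 = 6.7034 s

Answer: 6.7034 s


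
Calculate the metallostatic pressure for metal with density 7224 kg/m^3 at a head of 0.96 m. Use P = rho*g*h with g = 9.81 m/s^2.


Formula: P = rho * g * h
rho * g = 7224 * 9.81 = 70867.44 N/m^3
P = 70867.44 * 0.96 = 68032.7424 Pa

68032.7424 Pa


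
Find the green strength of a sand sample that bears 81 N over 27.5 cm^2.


Formula: Compressive Strength = Force / Area
Strength = 81 N / 27.5 cm^2 = 2.9455 N/cm^2

Answer: 2.9455 N/cm^2


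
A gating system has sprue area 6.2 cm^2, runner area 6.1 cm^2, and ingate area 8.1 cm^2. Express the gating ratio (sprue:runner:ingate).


Sprue:Runner:Ingate = 1 : 6.1/6.2 : 8.1/6.2 = 1:0.98:1.31

1:0.98:1.31


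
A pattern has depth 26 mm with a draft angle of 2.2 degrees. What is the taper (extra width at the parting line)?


Formula: taper = depth * tan(draft_angle)
tan(2.2 deg) = 0.0384161
taper = 26 mm * 0.0384161 = 0.9988 mm


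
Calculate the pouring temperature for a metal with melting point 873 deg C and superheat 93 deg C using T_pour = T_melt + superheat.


Formula: T_pour = T_melt + Superheat
T_pour = 873 + 93 = 966 deg C

Final answer: 966 deg C


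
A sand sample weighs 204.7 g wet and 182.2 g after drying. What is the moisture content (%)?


Formula: MC = (W_wet - W_dry) / W_wet * 100
Water mass = 204.7 - 182.2 = 22.5 g
MC = 22.5 / 204.7 * 100 = 10.9917%


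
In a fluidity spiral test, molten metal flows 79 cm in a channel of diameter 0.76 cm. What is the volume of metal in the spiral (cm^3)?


Formula: V = pi * (d/2)^2 * L  (cylinder volume)
Radius = 0.76/2 = 0.38 cm
V = pi * 0.38^2 * 79 = 35.8380 cm^3

35.8380 cm^3


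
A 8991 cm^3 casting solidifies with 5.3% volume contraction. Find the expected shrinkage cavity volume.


Formula: V_shrink = V_casting * shrinkage_pct / 100
V_shrink = 8991 cm^3 * 5.3 / 100 = 476.5230 cm^3

Answer: 476.5230 cm^3


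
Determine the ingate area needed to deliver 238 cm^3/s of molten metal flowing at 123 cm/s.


Formula: A_ingate = Q / v  (continuity equation)
A = 238 cm^3/s / 123 cm/s = 1.9350 cm^2


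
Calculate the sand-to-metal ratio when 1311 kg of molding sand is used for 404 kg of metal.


Formula: Sand-to-Metal Ratio = W_sand / W_metal
Ratio = 1311 kg / 404 kg = 3.2450


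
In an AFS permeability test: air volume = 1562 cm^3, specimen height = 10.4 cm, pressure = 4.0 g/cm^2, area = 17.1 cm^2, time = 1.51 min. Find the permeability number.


Formula: Permeability Number P = (V * H) / (p * A * t)
Numerator: V * H = 1562 * 10.4 = 16244.8
Denominator: p * A * t = 4.0 * 17.1 * 1.51 = 103.284
P = 16244.8 / 103.284 = 157.2828

Answer: 157.2828


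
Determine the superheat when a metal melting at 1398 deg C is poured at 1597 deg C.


Formula: Superheat = T_pour - T_melt
Superheat = 1597 - 1398 = 199 deg C

Final answer: 199 deg C


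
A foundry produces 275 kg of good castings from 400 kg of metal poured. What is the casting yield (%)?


Formula: Casting Yield = (W_good / W_total) * 100
Yield = (275 kg / 400 kg) * 100 = 68.7500%

Answer: 68.7500%


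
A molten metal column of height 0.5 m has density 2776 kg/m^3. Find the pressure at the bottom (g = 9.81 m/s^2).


Formula: P = rho * g * h
rho * g = 2776 * 9.81 = 27232.56 N/m^3
P = 27232.56 * 0.5 = 13616.2800 Pa


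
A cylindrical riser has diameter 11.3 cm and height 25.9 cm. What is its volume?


Formula: V = pi * (D/2)^2 * H  (cylinder volume)
Radius = D/2 = 11.3/2 = 5.65 cm
V = pi * 5.65^2 * 25.9 = 2597.4460 cm^3


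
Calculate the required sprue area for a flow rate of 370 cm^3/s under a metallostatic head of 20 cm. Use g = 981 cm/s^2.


Formula: v = sqrt(2*g*h), A = Q/v
Velocity: v = sqrt(2 * 981 * 20) = sqrt(39240) = 198.0909 cm/s
Sprue area: A = Q / v = 370 / 198.0909 = 1.8678 cm^2

Final answer: 1.8678 cm^2


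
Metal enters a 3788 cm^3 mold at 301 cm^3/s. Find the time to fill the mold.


Formula: t_fill = V_mold / Q_flow
t = 3788 cm^3 / 301 cm^3/s = 12.5847 s

12.5847 s


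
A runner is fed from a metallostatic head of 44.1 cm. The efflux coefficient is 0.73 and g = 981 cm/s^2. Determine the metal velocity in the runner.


Formula: v = Cd * sqrt(2 * g * h)  (Torricelli with discharge coefficient)
2*g*h = 2 * 981 * 44.1 = 86524.2 cm^2/s^2
sqrt(86524.2) = 294.14996 cm/s
v = 0.73 * 294.14996 = 214.7295 cm/s

Answer: 214.7295 cm/s


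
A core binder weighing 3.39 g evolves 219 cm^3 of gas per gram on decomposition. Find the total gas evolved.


Formula: V_gas = W_binder * gas_evolution_rate
V = 3.39 g * 219 cm^3/g = 742.4100 cm^3

Final answer: 742.4100 cm^3


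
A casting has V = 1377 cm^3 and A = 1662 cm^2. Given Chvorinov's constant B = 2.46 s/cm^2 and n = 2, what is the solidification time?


Formula: t_s = B * (V/A)^n  (Chvorinov's rule, n=2)
Modulus M = V/A = 1377/1662 = 0.828520 cm
M^2 = 0.828520^2 = 0.686445 cm^2
t_s = 2.46 * 0.686445 = 1.6887 s

Final answer: 1.6887 s


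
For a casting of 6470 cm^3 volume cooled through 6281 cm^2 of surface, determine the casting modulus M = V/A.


Formula: Casting Modulus M = V / A
M = 6470 cm^3 / 6281 cm^2 = 1.0301 cm

Final answer: 1.0301 cm


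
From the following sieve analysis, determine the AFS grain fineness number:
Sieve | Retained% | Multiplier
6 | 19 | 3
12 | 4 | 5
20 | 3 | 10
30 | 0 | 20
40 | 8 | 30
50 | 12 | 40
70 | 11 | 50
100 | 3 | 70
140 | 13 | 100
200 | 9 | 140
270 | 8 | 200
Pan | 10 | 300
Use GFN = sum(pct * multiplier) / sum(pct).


Formula: GFN = sum(pct * multiplier) / sum(pct)
sum(pct * multiplier) = 8747
sum(pct) = 100
GFN = 8747 / 100 = 87.47

Final answer: 87.47


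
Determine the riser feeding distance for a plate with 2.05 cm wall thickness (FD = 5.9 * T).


Formula: FD = 5.9 * T  (riser feeding-distance rule)
FD = 5.9 * 2.05 cm = 12.0950 cm

Final answer: 12.0950 cm


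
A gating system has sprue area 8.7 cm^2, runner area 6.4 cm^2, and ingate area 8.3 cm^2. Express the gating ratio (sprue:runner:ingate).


Sprue:Runner:Ingate = 1 : 6.4/8.7 : 8.3/8.7 = 1:0.74:0.95

1:0.74:0.95


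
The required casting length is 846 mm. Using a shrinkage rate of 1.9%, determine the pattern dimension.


Formula: L_pattern = L_casting * (1 + shrinkage_rate/100)
Shrinkage factor = 1 + 1.9/100 = 1.019
L_pattern = 846 mm * 1.019 = 862.0740 mm

Answer: 862.0740 mm


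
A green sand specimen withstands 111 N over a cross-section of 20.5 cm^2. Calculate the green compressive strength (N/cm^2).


Formula: Compressive Strength = Force / Area
Strength = 111 N / 20.5 cm^2 = 5.4146 N/cm^2

Final answer: 5.4146 N/cm^2


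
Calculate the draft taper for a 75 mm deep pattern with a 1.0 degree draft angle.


Formula: taper = depth * tan(draft_angle)
tan(1.0 deg) = 0.0174551
taper = 75 mm * 0.0174551 = 1.3091 mm

Answer: 1.3091 mm
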